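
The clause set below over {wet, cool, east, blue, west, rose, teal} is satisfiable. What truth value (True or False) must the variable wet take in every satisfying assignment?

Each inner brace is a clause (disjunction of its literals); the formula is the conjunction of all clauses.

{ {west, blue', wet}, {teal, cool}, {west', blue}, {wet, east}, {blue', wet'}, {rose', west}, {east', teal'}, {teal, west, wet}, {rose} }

Suppose wet = 1.
From the singleton clause (blue'), blue = 0.
From the singleton clause (west'), west = 0.
From the singleton clause (rose'), rose = 0.
Now (rose) is unsatisfied and unit — conflict.
So every satisfying assignment has wet = False.

False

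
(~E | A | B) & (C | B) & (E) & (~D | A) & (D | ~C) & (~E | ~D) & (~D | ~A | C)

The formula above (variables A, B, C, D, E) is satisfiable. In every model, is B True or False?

Suppose B = 0.
Unit clause (C) forces C = 1.
Unit clause (E) forces E = 1.
Unit clause (A) forces A = 1.
Unit clause (D) forces D = 1.
Now (~D) is unsatisfied and unit — conflict.
So every satisfying assignment has B = True.

True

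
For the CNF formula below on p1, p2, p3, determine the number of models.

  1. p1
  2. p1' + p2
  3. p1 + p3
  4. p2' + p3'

1

There are 2^3 = 8 truth assignments over (p1, p2, p3).
Check each against the 4 clauses (columns in the order p1, p2, p3):
  F F F  ✗ fails (p1)
  F F T  ✗ fails (p1)
  F T F  ✗ fails (p1)
  F T T  ✗ fails (p1)
  T F F  ✗ fails (p1' + p2)
  T F T  ✗ fails (p1' + p2)
  T T F  ✓ satisfies all
  T T T  ✗ fails (p2' + p3')
1 of the 8 rows is a model.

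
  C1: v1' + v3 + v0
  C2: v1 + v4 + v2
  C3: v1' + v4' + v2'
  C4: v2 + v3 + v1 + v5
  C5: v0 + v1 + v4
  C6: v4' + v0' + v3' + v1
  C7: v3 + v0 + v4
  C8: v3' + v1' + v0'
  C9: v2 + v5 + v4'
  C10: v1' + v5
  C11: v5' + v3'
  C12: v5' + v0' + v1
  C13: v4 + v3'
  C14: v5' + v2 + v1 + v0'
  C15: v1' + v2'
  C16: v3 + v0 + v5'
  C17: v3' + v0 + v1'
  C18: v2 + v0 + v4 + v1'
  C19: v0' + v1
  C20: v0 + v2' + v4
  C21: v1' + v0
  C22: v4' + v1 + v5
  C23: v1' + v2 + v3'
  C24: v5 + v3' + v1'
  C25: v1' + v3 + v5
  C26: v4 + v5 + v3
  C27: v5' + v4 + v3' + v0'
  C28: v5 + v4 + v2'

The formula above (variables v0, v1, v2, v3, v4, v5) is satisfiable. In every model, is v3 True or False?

False

Suppose v3 = 1.
(v5') alone gives v5 = 0.
(v1') alone gives v1 = 0.
(v4) alone gives v4 = 1.
Now (v4') is unsatisfied and unit — conflict.
So every satisfying assignment has v3 = False.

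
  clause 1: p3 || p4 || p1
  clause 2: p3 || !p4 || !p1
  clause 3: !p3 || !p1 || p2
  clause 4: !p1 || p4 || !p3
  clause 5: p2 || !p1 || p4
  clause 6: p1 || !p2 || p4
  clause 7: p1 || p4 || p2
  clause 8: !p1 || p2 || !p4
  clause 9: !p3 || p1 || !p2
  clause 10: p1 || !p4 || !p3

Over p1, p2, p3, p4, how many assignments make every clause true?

There are 2^4 = 16 truth assignments over (p1, p2, p3, p4).
Check each against the 10 clauses (columns in the order p1, p2, p3, p4):
  F F F F  ✗ fails (p3 || p4 || p1)
  F F F T  ✓ satisfies all
  F F T F  ✗ fails (p1 || p4 || p2)
  F F T T  ✗ fails (p1 || !p4 || !p3)
  F T F F  ✗ fails (p3 || p4 || p1)
  F T F T  ✓ satisfies all
  F T T F  ✗ fails (p1 || !p2 || p4)
  F T T T  ✗ fails (!p3 || p1 || !p2)
  T F F F  ✗ fails (p2 || !p1 || p4)
  T F F T  ✗ fails (p3 || !p4 || !p1)
  T F T F  ✗ fails (!p3 || !p1 || p2)
  T F T T  ✗ fails (!p3 || !p1 || p2)
  T T F F  ✓ satisfies all
  T T F T  ✗ fails (p3 || !p4 || !p1)
  T T T F  ✗ fails (!p1 || p4 || !p3)
  T T T T  ✓ satisfies all
4 of the 16 rows are models.

4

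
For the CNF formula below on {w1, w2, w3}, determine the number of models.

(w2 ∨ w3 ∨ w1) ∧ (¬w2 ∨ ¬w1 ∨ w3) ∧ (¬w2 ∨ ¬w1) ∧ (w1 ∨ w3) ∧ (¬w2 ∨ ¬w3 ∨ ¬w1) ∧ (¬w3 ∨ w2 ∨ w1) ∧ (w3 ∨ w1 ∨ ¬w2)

There are 2^3 = 8 truth assignments over (w1, w2, w3).
Split on w3. With w3 = True, the clauses containing w3 are satisfied and ¬w3 drops from the rest; 2 of the 2^2 = 4 assignments to the other variables satisfy what remains.
With w3 = False, by the same count on the reduced clause set, 1 assignment works.
(One model: w1=F, w2=T, w3=T.)
Total: 2 + 1 = 3.

3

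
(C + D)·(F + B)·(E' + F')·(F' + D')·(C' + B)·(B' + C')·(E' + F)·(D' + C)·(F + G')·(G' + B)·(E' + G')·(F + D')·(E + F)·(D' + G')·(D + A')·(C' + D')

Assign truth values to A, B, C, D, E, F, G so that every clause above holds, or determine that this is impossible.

Suppose C = 1.
Unit clause (B) forces B = 1.
But (B') is also a unit clause — contradiction.
That branch fails; take C = 0 instead.
Unit clause (D) forces D = 1.
But (D') is also a unit clause — contradiction.
Neither C = 1 nor C = 0 works.

UNSATISFIABLE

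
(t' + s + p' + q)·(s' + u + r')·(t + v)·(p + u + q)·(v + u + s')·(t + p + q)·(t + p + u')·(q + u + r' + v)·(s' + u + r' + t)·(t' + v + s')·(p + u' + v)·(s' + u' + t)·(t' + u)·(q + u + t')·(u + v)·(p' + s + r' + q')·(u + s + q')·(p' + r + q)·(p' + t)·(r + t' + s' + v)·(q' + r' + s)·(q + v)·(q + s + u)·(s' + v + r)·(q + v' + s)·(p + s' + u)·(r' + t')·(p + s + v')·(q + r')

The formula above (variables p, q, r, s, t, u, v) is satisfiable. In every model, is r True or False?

False

Suppose r = 1.
The clause (t') is unit, so t = 0.
The clause (v) is unit, so v = 1.
The clause (p') is unit, so p = 0.
The clause (q) is unit, so q = 1.
The clause (u') is unit, so u = 0.
The clause (s') is unit, so s = 0.
That conflicts with the unit clause (s).
So every satisfying assignment has r = False.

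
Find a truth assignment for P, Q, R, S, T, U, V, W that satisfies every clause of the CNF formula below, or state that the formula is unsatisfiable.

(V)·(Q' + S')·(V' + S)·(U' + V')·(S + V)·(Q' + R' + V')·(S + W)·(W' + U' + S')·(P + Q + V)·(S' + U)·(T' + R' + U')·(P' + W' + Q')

UNSATISFIABLE

The clause (V) is unit, so V = 1.
The clause (S) is unit, so S = 1.
The clause (Q') is unit, so Q = 0.
The clause (U') is unit, so U = 0.
That conflicts with the unit clause (U).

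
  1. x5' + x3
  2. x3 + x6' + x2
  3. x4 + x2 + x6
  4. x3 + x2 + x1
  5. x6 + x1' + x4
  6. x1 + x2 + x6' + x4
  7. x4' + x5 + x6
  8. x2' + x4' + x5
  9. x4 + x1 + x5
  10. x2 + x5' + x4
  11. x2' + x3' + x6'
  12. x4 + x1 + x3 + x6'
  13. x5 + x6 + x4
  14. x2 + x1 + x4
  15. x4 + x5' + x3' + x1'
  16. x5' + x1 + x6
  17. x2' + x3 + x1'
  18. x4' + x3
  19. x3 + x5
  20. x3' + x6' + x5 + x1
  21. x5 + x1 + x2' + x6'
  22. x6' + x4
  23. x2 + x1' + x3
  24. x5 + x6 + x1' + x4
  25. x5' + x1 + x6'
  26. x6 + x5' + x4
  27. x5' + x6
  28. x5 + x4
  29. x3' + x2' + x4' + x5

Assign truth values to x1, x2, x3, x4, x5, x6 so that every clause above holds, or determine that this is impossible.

Suppose x5 = 1.
(x3) alone gives x3 = 1.
(x6) alone gives x6 = 1.
(x2') alone gives x2 = 0.
(x4) alone gives x4 = 1.
(x1) alone gives x1 = 1.
All clauses are satisfied.

x1 ↦ 1; x2 ↦ 0; x3 ↦ 1; x4 ↦ 1; x5 ↦ 1; x6 ↦ 1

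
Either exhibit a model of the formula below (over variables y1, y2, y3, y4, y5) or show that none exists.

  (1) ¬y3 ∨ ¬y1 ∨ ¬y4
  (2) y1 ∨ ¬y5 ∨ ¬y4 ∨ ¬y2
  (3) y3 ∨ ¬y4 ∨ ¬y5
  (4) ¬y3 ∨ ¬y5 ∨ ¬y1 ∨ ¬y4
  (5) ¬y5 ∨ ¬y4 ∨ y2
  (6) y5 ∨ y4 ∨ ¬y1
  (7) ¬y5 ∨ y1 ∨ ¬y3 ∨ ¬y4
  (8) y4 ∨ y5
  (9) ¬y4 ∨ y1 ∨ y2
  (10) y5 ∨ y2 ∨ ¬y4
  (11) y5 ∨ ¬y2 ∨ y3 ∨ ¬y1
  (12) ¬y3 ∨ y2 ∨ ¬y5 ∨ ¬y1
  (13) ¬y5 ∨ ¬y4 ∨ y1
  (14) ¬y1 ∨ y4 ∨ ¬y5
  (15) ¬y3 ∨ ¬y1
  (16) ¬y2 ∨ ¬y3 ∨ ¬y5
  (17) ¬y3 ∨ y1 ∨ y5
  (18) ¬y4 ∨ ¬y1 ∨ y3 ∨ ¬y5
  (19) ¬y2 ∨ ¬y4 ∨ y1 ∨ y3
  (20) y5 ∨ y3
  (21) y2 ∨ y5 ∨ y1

y1 ↦ False,  y2 ↦ False,  y3 ↦ True,  y4 ↦ False,  y5 ↦ True

Branch on y4: set y4 = False.
The clause (y5) is unit, so y5 = True.
The clause (¬y1) is unit, so y1 = False.
Branch on y2: set y2 = False.
Every clause is now satisfied; y3 is unconstrained.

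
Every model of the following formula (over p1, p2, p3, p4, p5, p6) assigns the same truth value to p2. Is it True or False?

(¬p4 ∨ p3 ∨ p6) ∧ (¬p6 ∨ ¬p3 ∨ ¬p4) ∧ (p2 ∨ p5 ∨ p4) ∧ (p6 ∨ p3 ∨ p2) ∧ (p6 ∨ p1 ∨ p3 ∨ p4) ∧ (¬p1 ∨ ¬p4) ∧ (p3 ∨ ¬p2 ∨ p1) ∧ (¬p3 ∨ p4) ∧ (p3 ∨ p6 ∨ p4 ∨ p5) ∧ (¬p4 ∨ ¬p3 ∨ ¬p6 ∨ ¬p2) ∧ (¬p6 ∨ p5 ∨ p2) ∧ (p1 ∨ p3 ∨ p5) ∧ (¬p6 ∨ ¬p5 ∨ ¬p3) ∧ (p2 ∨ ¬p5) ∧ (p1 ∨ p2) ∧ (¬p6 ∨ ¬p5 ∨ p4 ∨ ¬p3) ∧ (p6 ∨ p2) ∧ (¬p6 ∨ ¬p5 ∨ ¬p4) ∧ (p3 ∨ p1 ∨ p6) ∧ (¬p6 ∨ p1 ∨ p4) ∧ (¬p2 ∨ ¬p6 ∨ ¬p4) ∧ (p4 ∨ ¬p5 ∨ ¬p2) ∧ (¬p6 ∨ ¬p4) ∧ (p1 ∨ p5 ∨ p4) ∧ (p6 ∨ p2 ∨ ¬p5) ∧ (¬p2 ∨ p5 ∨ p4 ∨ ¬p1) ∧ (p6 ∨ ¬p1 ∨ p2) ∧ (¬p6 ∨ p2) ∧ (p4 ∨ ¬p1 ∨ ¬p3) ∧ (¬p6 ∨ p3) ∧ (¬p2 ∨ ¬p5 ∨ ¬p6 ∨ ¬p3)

True

Suppose p2 = False.
Unit clause (¬p5) forces p5 = False.
Unit clause (p4) forces p4 = True.
Unit clause (¬p1) forces p1 = False.
But (p1) is also a unit clause — contradiction.
So every satisfying assignment has p2 = True.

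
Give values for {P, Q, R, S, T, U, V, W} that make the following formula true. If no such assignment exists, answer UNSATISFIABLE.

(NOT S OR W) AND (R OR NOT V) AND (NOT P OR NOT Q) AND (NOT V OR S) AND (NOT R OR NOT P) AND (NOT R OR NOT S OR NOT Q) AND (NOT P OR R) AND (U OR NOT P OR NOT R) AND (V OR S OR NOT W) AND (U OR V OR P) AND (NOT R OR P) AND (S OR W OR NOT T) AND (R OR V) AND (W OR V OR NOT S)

UNSATISFIABLE

Branch on S: set S = false.
Unit clause (NOT V) forces V = false.
Unit clause (NOT W) forces W = false.
Unit clause (NOT T) forces T = false.
Unit clause (R) forces R = true.
Unit clause (NOT P) forces P = false.
That conflicts with the unit clause (P).
That branch fails; take S = true instead.
Unit clause (W) forces W = true.
Branch on R: set R = true.
Unit clause (NOT P) forces P = false.
That conflicts with the unit clause (P).
That branch fails; take R = false instead.
Unit clause (NOT V) forces V = false.
That conflicts with the unit clause (V).
Neither R = true nor R = false works.
Neither S = true nor S = false works.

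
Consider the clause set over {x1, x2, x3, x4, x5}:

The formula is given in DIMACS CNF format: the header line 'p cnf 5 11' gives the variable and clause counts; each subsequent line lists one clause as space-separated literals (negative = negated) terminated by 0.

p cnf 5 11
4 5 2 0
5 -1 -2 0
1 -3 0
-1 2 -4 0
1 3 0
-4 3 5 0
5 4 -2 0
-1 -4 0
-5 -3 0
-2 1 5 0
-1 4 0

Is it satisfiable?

Suppose x1 = True.
Unit clause (¬x4) forces x4 = False.
Now (x4) is unsatisfied and unit — conflict.
Undo x1 and try x1 = False.
Unit clause (¬x3) forces x3 = False.
Now (x3) is unsatisfied and unit — conflict.
Either choice for x1 ends in contradiction.
No assignment satisfies every clause.

Unsatisfiable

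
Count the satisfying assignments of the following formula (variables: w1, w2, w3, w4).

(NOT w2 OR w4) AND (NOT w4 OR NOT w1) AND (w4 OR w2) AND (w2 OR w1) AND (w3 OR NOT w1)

There are 2^4 = 16 truth assignments over (w1, w2, w3, w4).
Split on w2. With w2 = true, the clauses containing w2 are satisfied and NOT w2 drops from the rest; 2 of the 2^3 = 8 assignments to the other variables satisfy what remains.
With w2 = false, by the same count on the reduced clause set, 0 assignments work.
Total: 2 + 0 = 2.

2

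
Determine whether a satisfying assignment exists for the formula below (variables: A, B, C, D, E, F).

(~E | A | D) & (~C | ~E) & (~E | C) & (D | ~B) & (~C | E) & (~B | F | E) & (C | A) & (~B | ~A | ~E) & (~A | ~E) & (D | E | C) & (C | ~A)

Unsatisfiable

Branch on C: set C = 0.
(~E) alone gives E = 0.
(A) alone gives A = 1.
That conflicts with the unit clause (~A).
Undo C and try C = 1.
(~E) alone gives E = 0.
That conflicts with the unit clause (E).
Both values of C lead to a conflict.
No assignment satisfies every clause.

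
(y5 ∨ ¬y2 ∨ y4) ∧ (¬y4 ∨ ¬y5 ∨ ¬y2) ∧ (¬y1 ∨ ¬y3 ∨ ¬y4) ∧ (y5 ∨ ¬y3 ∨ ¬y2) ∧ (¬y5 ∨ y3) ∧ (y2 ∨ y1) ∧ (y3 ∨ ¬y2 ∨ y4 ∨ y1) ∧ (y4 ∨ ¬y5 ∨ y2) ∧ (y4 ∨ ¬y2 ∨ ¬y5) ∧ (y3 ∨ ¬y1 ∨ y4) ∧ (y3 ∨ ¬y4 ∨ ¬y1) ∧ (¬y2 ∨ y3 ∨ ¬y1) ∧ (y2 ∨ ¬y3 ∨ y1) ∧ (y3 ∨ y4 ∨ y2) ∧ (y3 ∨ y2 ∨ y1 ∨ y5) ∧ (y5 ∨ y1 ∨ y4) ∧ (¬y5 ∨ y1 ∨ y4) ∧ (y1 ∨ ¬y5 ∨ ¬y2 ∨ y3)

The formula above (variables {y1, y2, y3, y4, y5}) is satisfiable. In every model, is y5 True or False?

Suppose y5 = True.
The clause (y3) is unit, so y3 = True.
Try y4 = False.
The clause (y2) is unit, so y2 = True.
That conflicts with the unit clause (¬y2).
Undo y4 and try y4 = True.
The clause (¬y2) is unit, so y2 = False.
The clause (¬y1) is unit, so y1 = False.
That conflicts with the unit clause (y1).
Neither y4 = True nor y4 = False works.
So every satisfying assignment has y5 = False.

False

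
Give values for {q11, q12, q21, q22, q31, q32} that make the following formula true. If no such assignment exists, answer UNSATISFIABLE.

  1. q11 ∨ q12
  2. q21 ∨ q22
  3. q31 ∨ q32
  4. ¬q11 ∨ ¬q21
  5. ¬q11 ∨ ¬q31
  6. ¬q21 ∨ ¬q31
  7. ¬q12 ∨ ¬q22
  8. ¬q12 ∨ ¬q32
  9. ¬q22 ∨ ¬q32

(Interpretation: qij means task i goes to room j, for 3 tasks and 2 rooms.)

Branch on q11: set q11 = True.
The clause (¬q21) is unit, so q21 = False.
The clause (q22) is unit, so q22 = True.
The clause (¬q31) is unit, so q31 = False.
The clause (q32) is unit, so q32 = True.
Now (¬q32) is unsatisfied and unit — conflict.
So q11 must be the other value — set q11 = False.
The clause (q12) is unit, so q12 = True.
The clause (¬q22) is unit, so q22 = False.
The clause (q21) is unit, so q21 = True.
The clause (¬q31) is unit, so q31 = False.
The clause (q32) is unit, so q32 = True.
Now (¬q32) is unsatisfied and unit — conflict.
Both values of q11 lead to a conflict.

UNSATISFIABLE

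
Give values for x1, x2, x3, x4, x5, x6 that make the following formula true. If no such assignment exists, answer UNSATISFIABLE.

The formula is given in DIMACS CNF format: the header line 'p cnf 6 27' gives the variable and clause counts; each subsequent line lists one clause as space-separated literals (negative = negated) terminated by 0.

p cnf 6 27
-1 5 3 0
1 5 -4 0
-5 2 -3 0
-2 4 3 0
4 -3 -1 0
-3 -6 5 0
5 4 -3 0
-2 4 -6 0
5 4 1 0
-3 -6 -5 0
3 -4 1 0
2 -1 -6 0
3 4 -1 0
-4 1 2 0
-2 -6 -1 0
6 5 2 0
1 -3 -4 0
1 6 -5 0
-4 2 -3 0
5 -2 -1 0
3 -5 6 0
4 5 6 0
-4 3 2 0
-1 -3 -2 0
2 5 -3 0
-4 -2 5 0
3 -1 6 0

x1 ↦ False, x2 ↦ False, x3 ↦ False, x4 ↦ False, x5 ↦ True, x6 ↦ True

Suppose x1 = False.
Suppose x5 = True.
(x6) alone gives x6 = True.
(¬x3) alone gives x3 = False.
(¬x4) alone gives x4 = False.
(¬x2) alone gives x2 = False.
All clauses are satisfied.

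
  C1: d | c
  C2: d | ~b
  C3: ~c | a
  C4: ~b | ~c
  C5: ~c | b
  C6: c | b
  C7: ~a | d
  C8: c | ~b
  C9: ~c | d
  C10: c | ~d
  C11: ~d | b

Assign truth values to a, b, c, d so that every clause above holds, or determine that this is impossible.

Case d = 1:
From the singleton clause (c), c = 1.
From the singleton clause (a), a = 1.
From the singleton clause (~b), b = 0.
That conflicts with the unit clause (b).
Undo d and try d = 0.
From the singleton clause (c), c = 1.
That conflicts with the unit clause (~c).
Neither d = 1 nor d = 0 works.

UNSATISFIABLE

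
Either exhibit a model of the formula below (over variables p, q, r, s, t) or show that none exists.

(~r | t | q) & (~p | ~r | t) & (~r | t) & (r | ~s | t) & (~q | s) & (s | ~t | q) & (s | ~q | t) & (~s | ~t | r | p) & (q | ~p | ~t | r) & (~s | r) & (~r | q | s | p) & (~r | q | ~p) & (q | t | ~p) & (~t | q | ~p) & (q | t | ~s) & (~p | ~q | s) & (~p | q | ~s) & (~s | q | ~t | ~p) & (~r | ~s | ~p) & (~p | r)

Case r = 1:
Unit clause (t) forces t = 1.
Case q = 0:
Unit clause (s) forces s = 1.
Unit clause (~p) forces p = 0.
This assignment satisfies each clause.

p=0, q=0, r=1, s=1, t=1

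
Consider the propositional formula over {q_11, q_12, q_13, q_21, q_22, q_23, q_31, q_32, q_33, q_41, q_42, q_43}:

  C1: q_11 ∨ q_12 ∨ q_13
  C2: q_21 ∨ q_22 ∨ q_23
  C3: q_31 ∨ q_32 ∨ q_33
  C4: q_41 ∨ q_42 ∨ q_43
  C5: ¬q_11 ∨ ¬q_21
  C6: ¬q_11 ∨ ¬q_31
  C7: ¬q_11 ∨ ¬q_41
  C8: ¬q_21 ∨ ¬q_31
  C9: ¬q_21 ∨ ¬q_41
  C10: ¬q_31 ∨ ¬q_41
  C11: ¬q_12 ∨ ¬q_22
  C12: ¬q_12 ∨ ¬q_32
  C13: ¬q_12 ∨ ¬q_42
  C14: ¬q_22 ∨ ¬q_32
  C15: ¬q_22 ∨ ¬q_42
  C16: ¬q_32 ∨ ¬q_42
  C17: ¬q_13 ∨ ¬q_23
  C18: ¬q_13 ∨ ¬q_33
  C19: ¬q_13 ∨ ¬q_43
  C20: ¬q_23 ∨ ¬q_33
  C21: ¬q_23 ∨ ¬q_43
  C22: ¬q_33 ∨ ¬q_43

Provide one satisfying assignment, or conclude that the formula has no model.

Try q_11 = False.
Try q_12 = True.
(¬q_22) alone gives q_22 = False.
(¬q_32) alone gives q_32 = False.
(¬q_42) alone gives q_42 = False.
Try q_21 = True.
(¬q_31) alone gives q_31 = False.
(q_33) alone gives q_33 = True.
(¬q_41) alone gives q_41 = False.
(q_43) alone gives q_43 = True.
Now (¬q_43) is unsatisfied and unit — conflict.
That branch fails; take q_21 = False instead.
(q_23) alone gives q_23 = True.
(¬q_13) alone gives q_13 = False.
(¬q_33) alone gives q_33 = False.
(q_31) alone gives q_31 = True.
(¬q_41) alone gives q_41 = False.
(q_43) alone gives q_43 = True.
Now (¬q_43) is unsatisfied and unit — conflict.
Neither q_21 = True nor q_21 = False works.
That branch fails; take q_12 = False instead.
(q_13) alone gives q_13 = True.
(¬q_23) alone gives q_23 = False.
(¬q_33) alone gives q_33 = False.
(¬q_43) alone gives q_43 = False.
Try q_21 = True.
(¬q_31) alone gives q_31 = False.
(q_32) alone gives q_32 = True.
(¬q_41) alone gives q_41 = False.
(q_42) alone gives q_42 = True.
Now (¬q_42) is unsatisfied and unit — conflict.
That branch fails; take q_21 = False instead.
(q_22) alone gives q_22 = True.
(¬q_32) alone gives q_32 = False.
(q_31) alone gives q_31 = True.
(¬q_41) alone gives q_41 = False.
(q_42) alone gives q_42 = True.
Now (¬q_42) is unsatisfied and unit — conflict.
Neither q_21 = True nor q_21 = False works.
Neither q_12 = True nor q_12 = False works.
That branch fails; take q_11 = True instead.
(¬q_21) alone gives q_21 = False.
(¬q_31) alone gives q_31 = False.
(¬q_41) alone gives q_41 = False.
Try q_22 = True.
(¬q_12) alone gives q_12 = False.
(¬q_32) alone gives q_32 = False.
(q_33) alone gives q_33 = True.
(¬q_42) alone gives q_42 = False.
(q_43) alone gives q_43 = True.
Now (¬q_43) is unsatisfied and unit — conflict.
That branch fails; take q_22 = False instead.
(q_23) alone gives q_23 = True.
(¬q_13) alone gives q_13 = False.
(¬q_33) alone gives q_33 = False.
(q_32) alone gives q_32 = True.
(¬q_12) alone gives q_12 = False.
(¬q_42) alone gives q_42 = False.
(q_43) alone gives q_43 = True.
Now (¬q_43) is unsatisfied and unit — conflict.
Neither q_22 = True nor q_22 = False works.
Neither q_11 = True nor q_11 = False works.

UNSATISFIABLE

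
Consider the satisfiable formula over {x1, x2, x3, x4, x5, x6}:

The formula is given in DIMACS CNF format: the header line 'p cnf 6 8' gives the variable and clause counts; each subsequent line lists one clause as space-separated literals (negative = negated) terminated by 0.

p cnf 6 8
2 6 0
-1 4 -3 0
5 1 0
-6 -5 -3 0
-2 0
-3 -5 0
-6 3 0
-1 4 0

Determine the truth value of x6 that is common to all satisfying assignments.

Suppose x6 = False.
The clause (x2) is unit, so x2 = True.
But (¬x2) is also a unit clause — contradiction.
So every satisfying assignment has x6 = True.

True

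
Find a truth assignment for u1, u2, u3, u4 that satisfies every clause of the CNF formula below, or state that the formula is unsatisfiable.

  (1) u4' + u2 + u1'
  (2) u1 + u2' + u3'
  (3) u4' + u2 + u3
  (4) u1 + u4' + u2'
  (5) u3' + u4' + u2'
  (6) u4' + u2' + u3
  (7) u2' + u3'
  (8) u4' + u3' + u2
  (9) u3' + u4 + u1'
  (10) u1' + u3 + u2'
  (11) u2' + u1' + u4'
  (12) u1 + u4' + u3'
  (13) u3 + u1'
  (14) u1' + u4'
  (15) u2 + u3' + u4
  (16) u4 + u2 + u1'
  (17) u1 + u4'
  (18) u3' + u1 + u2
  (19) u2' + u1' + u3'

u1 ↦ 0,  u2 ↦ 0,  u3 ↦ 0,  u4 ↦ 0

Case u2 = 0:
Case u4 = 0:
Unit clause (u3') forces u3 = 0.
Unit clause (u1') forces u1 = 0.
This assignment satisfies each clause.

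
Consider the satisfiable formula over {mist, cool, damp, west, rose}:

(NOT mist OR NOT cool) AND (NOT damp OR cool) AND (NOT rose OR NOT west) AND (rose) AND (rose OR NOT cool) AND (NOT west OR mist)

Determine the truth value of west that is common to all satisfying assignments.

Suppose west = true.
(NOT rose) alone gives rose = false.
Now (rose) is unsatisfied and unit — conflict.
So every satisfying assignment has west = False.

False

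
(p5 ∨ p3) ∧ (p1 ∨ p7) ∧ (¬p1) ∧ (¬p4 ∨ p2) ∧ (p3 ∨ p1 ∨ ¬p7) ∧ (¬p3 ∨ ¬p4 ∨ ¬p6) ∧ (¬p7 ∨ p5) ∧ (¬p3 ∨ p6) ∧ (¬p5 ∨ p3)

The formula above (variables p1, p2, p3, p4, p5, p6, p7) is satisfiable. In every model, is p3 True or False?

True

Suppose p3 = False.
From the singleton clause (p5), p5 = True.
But (¬p5) is also a unit clause — contradiction.
So every satisfying assignment has p3 = True.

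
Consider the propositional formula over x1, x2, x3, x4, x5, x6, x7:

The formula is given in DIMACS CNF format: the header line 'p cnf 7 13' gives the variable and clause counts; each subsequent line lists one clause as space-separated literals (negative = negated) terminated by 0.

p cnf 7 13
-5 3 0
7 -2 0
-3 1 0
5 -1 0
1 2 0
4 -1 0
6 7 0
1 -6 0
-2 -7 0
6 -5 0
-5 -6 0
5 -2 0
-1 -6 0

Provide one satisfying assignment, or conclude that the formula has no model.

UNSATISFIABLE

Suppose x5 = False.
(¬x1) alone gives x1 = False.
(¬x3) alone gives x3 = False.
(x2) alone gives x2 = True.
But (¬x2) is also a unit clause — contradiction.
Undo x5 and try x5 = True.
(x3) alone gives x3 = True.
(x1) alone gives x1 = True.
(x4) alone gives x4 = True.
(x6) alone gives x6 = True.
But (¬x6) is also a unit clause — contradiction.
Either choice for x5 ends in contradiction.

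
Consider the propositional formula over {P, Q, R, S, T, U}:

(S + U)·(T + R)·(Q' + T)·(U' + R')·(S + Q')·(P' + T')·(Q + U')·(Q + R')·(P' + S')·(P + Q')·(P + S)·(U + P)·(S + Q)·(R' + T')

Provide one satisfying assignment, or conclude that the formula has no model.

Case S = 1:
Unit clause (P') forces P = 0.
Unit clause (Q') forces Q = 0.
Unit clause (U') forces U = 0.
But (U) is also a unit clause — contradiction.
So S must be the other value — set S = 0.
Unit clause (U) forces U = 1.
Unit clause (R') forces R = 0.
Unit clause (T) forces T = 1.
Unit clause (Q') forces Q = 0.
But (Q) is also a unit clause — contradiction.
Either choice for S ends in contradiction.

UNSATISFIABLE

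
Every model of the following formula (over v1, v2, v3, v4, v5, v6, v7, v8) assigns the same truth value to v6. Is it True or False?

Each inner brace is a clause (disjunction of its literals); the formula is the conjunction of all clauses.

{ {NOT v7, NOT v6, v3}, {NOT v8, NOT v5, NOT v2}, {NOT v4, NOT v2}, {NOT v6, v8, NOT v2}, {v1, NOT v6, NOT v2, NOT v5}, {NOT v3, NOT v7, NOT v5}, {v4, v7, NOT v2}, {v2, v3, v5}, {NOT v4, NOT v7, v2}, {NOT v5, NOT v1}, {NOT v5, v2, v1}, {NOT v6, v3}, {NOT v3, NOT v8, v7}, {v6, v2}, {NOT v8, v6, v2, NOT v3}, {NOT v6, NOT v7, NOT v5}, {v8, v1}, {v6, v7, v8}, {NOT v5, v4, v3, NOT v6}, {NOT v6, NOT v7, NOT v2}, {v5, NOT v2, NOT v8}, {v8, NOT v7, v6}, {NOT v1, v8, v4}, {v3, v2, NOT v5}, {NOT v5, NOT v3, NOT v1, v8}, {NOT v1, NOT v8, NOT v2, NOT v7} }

True

Suppose v6 = false.
From the singleton clause (v2), v2 = true.
From the singleton clause (NOT v4), v4 = false.
From the singleton clause (v7), v7 = true.
From the singleton clause (v8), v8 = true.
From the singleton clause (NOT v5), v5 = false.
But (v5) is also a unit clause — contradiction.
So every satisfying assignment has v6 = True.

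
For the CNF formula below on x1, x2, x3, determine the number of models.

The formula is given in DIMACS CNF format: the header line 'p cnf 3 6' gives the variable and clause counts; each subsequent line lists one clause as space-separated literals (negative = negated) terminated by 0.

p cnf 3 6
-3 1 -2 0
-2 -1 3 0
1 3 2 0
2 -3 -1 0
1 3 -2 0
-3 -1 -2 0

There are 2^3 = 8 truth assignments over (x1, x2, x3).
Check each against the 6 clauses (columns in the order x1, x2, x3):
  F F F  ✗ fails (x1 ∨ x3 ∨ x2)
  F F T  ✓ satisfies all
  F T F  ✗ fails (x1 ∨ x3 ∨ ¬x2)
  F T T  ✗ fails (¬x3 ∨ x1 ∨ ¬x2)
  T F F  ✓ satisfies all
  T F T  ✗ fails (x2 ∨ ¬x3 ∨ ¬x1)
  T T F  ✗ fails (¬x2 ∨ ¬x1 ∨ x3)
  T T T  ✗ fails (¬x3 ∨ ¬x1 ∨ ¬x2)
2 of the 8 rows are models.

2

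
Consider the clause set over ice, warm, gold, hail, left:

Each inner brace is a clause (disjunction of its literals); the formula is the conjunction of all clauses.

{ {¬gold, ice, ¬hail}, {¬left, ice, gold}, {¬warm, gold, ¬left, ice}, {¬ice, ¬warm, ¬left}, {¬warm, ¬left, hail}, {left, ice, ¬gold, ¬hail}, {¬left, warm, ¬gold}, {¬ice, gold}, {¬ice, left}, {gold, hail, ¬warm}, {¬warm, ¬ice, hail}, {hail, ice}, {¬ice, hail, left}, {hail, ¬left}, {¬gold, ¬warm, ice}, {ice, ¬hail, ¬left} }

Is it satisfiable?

Yes

Branch on ice: set ice = False.
(hail) alone gives hail = True.
(¬gold) alone gives gold = False.
(¬left) alone gives left = False.
Every clause is now satisfied; warm is unconstrained.
A satisfying assignment: ice=False, warm=False, gold=False, hail=True, left=False.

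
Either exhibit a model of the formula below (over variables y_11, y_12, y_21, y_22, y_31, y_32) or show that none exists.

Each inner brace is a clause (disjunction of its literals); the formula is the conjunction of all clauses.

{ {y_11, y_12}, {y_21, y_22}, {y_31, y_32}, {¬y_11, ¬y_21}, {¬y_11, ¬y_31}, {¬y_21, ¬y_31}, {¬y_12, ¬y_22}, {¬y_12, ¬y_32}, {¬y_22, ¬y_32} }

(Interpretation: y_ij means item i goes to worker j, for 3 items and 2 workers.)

UNSATISFIABLE

Case y_11 = True:
Unit clause (¬y_21) forces y_21 = False.
Unit clause (y_22) forces y_22 = True.
Unit clause (¬y_31) forces y_31 = False.
Unit clause (y_32) forces y_32 = True.
But (¬y_32) is also a unit clause — contradiction.
Undo y_11 and try y_11 = False.
Unit clause (y_12) forces y_12 = True.
Unit clause (¬y_22) forces y_22 = False.
Unit clause (y_21) forces y_21 = True.
Unit clause (¬y_31) forces y_31 = False.
Unit clause (y_32) forces y_32 = True.
But (¬y_32) is also a unit clause — contradiction.
Both values of y_11 lead to a conflict.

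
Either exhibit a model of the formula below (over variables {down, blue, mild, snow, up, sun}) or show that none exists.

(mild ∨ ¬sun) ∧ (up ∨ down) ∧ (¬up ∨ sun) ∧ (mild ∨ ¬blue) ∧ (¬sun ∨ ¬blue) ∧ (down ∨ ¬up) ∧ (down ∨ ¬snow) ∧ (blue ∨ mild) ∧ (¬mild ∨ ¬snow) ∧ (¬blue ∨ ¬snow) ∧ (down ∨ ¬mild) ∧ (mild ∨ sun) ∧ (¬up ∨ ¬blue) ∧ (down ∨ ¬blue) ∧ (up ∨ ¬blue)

Try mild = True.
From the singleton clause (¬snow), snow = False.
From the singleton clause (down), down = True.
Try up = True.
From the singleton clause (sun), sun = True.
From the singleton clause (¬blue), blue = False.
This assignment satisfies each clause.

down=True,  blue=False,  mild=True,  snow=False,  up=True,  sun=True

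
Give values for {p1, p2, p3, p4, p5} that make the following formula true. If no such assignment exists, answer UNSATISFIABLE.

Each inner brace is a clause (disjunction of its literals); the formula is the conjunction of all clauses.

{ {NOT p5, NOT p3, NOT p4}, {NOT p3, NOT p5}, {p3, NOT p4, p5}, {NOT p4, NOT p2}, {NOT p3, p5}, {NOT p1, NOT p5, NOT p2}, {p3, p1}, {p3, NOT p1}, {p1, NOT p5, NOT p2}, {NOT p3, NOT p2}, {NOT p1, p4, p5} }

UNSATISFIABLE

Case p3 = false:
Unit clause (p1) forces p1 = true.
That conflicts with the unit clause (NOT p1).
Backtrack on p3: now try p3 = true.
Unit clause (NOT p5) forces p5 = false.
That conflicts with the unit clause (p5).
Either choice for p3 ends in contradiction.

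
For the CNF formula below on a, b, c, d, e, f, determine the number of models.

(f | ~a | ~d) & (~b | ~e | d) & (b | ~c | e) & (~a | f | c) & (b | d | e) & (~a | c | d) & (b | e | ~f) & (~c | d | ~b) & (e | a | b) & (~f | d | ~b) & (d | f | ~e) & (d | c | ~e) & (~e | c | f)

19

There are 2^6 = 64 truth assignments over (a, b, c, d, e, f).
Split on b. With b = 1, the clauses containing b are satisfied and ~b drops from the rest; 12 of the 2^5 = 32 assignments to the other variables satisfy what remains.
With b = 0, by the same count on the reduced clause set, 7 assignments work.
Total: 12 + 7 = 19.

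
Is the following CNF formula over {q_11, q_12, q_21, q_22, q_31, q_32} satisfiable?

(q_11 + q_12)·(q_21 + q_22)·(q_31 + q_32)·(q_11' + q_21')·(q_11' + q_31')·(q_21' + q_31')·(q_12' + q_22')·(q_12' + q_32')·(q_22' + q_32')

No

Suppose q_11 = 1.
From the singleton clause (q_21'), q_21 = 0.
From the singleton clause (q_22), q_22 = 1.
From the singleton clause (q_31'), q_31 = 0.
From the singleton clause (q_32), q_32 = 1.
Now (q_32') is unsatisfied and unit — conflict.
Backtrack on q_11: now try q_11 = 0.
From the singleton clause (q_12), q_12 = 1.
From the singleton clause (q_22'), q_22 = 0.
From the singleton clause (q_21), q_21 = 1.
From the singleton clause (q_31'), q_31 = 0.
From the singleton clause (q_32), q_32 = 1.
Now (q_32') is unsatisfied and unit — conflict.
Neither q_11 = 1 nor q_11 = 0 works.
No assignment satisfies every clause.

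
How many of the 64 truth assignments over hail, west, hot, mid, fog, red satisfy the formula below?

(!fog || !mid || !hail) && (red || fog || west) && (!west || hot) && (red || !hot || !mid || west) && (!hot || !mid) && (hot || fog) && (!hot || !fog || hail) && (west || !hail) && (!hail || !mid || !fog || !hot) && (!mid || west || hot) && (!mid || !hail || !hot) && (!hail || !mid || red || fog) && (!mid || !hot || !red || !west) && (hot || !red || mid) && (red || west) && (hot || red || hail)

7

There are 2^6 = 64 truth assignments over (hail, west, hot, mid, fog, red).
Split on hail. With hail = true, the clauses containing hail are satisfied and !hail drops from the rest; 4 of the 2^5 = 32 assignments to the other variables satisfy what remains.
With hail = false, by the same count on the reduced clause set, 3 assignments work.
Total: 4 + 3 = 7.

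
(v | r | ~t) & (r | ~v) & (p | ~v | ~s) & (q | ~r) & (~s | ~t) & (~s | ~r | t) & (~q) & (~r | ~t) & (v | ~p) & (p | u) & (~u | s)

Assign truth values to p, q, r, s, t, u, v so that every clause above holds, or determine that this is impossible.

p=0,  q=0,  r=0,  s=1,  t=0,  u=1,  v=0

Unit clause (~q) forces q = 0.
Unit clause (~r) forces r = 0.
Unit clause (~v) forces v = 0.
Unit clause (~t) forces t = 0.
Unit clause (~p) forces p = 0.
Unit clause (u) forces u = 1.
Unit clause (s) forces s = 1.
Every clause now holds.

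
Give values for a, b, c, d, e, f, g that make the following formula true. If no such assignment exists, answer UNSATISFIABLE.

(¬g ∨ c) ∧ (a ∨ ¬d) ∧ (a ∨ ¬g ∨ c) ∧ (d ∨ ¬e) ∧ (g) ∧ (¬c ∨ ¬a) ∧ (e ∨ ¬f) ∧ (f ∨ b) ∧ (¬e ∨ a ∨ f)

(g) alone gives g = True.
(c) alone gives c = True.
(¬a) alone gives a = False.
(¬d) alone gives d = False.
(¬e) alone gives e = False.
(¬f) alone gives f = False.
(b) alone gives b = True.
Every clause now holds.

a: False,  b: True,  c: True,  d: False,  e: False,  f: False,  g: True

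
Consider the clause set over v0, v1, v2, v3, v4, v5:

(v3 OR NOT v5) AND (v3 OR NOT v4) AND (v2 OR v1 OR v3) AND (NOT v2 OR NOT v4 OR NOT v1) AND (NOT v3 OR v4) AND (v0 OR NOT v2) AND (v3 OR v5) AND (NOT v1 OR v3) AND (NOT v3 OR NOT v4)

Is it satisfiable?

No, unsatisfiable

Branch on v3: set v3 = true.
From the singleton clause (v4), v4 = true.
But (NOT v4) is also a unit clause — contradiction.
Backtrack on v3: now try v3 = false.
From the singleton clause (NOT v5), v5 = false.
But (v5) is also a unit clause — contradiction.
Both values of v3 lead to a conflict.
No assignment satisfies every clause.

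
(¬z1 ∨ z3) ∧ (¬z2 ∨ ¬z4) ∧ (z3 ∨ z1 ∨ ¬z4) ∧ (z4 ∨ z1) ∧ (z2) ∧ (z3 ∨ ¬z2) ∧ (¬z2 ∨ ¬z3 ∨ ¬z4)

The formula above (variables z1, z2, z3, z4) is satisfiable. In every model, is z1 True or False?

Suppose z1 = False.
The clause (z4) is unit, so z4 = True.
The clause (¬z2) is unit, so z2 = False.
That conflicts with the unit clause (z2).
So every satisfying assignment has z1 = True.

True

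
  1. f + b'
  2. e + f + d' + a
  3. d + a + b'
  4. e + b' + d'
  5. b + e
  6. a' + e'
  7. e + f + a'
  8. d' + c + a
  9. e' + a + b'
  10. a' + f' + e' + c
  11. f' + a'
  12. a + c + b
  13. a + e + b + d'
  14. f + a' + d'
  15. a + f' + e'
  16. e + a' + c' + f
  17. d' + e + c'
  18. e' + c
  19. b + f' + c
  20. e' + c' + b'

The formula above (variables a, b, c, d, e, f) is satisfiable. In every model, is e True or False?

Suppose e = 0.
The clause (b) is unit, so b = 1.
The clause (f) is unit, so f = 1.
The clause (d') is unit, so d = 0.
The clause (a) is unit, so a = 1.
But (a') is also a unit clause — contradiction.
So every satisfying assignment has e = True.

True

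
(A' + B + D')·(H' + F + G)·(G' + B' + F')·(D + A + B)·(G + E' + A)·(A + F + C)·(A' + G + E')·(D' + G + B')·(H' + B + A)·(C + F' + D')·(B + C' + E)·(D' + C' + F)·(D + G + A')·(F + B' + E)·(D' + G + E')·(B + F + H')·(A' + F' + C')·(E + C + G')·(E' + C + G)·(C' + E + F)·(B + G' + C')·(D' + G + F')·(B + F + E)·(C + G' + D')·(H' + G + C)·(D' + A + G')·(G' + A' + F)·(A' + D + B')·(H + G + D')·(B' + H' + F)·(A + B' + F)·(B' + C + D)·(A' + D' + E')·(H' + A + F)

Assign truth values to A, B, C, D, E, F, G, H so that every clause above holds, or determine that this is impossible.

Try A = 0.
Try D = 0.
Unit clause (B) forces B = 1.
Unit clause (F) forces F = 1.
Unit clause (G') forces G = 0.
Unit clause (E') forces E = 0.
Unit clause (C) forces C = 1.
No clause remains; H is free.

A: 0,  B: 1,  C: 1,  D: 0,  E: 0,  F: 1,  G: 0,  H: 1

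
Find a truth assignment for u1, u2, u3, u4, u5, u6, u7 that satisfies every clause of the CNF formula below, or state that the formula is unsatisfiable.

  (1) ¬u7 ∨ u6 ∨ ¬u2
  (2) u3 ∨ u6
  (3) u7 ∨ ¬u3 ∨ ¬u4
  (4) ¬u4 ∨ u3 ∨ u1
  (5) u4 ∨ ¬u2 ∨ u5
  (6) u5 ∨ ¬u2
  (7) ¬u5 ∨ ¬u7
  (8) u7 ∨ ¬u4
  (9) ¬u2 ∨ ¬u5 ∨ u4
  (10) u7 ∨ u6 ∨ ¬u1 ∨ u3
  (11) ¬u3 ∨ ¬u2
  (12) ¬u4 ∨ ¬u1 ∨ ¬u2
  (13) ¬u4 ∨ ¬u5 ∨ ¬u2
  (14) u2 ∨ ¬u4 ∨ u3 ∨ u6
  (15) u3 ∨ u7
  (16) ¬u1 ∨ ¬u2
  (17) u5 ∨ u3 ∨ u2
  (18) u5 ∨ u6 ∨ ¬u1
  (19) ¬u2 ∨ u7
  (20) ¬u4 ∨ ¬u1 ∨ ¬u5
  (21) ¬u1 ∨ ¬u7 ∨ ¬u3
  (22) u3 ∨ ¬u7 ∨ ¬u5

u1: True; u2: False; u3: True; u4: False; u5: True; u6: True; u7: False

Suppose u3 = True.
Unit clause (¬u2) forces u2 = False.
Suppose u7 = False.
Unit clause (¬u4) forces u4 = False.
Suppose u5 = True.
Every clause is now satisfied; u1, u6 are unconstrained.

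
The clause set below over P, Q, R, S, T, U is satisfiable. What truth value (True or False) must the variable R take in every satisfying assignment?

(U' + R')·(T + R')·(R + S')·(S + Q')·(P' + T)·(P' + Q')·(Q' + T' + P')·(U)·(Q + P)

Suppose R = 1.
(U') alone gives U = 0.
Now (U) is unsatisfied and unit — conflict.
So every satisfying assignment has R = False.

False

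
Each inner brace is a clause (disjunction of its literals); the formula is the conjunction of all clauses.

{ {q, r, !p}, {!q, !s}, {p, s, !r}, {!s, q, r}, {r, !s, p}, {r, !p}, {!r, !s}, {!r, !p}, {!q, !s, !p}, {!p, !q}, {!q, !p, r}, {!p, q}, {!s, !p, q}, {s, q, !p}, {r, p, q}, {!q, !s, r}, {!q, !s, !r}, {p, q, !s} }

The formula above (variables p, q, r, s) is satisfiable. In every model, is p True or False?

Suppose p = true.
(r) alone gives r = true.
Now (!r) is unsatisfied and unit — conflict.
So every satisfying assignment has p = False.

False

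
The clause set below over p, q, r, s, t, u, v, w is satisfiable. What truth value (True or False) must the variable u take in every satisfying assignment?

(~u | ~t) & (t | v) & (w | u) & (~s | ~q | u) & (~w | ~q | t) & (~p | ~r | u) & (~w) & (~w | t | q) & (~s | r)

Suppose u = 0.
Unit clause (w) forces w = 1.
Now (~w) is unsatisfied and unit — conflict.
So every satisfying assignment has u = True.

True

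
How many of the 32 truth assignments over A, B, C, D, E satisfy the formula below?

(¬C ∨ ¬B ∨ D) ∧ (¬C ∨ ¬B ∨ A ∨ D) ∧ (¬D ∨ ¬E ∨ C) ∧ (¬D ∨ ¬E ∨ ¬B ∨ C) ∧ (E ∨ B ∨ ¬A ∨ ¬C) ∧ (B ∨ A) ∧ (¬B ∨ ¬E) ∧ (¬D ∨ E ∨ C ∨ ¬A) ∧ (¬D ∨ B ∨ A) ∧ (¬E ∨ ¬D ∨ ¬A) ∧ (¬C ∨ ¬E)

There are 2^5 = 32 truth assignments over (A, B, C, D, E).
Split on D. With D = True, the clauses containing D are satisfied and ¬D drops from the rest; 3 of the 2^4 = 16 assignments to the other variables satisfy what remains.
With D = False, by the same count on the reduced clause set, 4 assignments work.
(One model: A=F, B=T, C=F, D=F, E=F.)
Total: 3 + 4 = 7.

7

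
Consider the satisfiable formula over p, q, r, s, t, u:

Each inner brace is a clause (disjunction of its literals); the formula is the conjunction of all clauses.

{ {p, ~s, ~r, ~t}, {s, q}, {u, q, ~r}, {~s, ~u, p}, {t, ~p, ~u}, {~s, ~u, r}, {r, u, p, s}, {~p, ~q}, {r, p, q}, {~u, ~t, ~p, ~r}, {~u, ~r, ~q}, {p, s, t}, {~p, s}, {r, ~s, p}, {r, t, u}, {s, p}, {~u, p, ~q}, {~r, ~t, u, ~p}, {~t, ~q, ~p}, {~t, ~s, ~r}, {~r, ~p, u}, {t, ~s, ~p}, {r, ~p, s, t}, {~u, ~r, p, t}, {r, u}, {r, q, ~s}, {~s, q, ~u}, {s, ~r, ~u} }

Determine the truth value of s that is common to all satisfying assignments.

True

Suppose s = 0.
The clause (q) is unit, so q = 1.
The clause (~p) is unit, so p = 0.
That conflicts with the unit clause (p).
So every satisfying assignment has s = True.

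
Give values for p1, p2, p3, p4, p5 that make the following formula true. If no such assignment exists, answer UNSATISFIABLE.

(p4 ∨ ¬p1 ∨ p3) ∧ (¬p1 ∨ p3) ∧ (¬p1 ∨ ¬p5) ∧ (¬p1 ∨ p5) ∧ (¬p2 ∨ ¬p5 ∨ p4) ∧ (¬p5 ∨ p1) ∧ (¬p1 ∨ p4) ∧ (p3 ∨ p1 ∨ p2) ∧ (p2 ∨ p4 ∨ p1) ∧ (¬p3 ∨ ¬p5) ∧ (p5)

UNSATISFIABLE

Unit clause (p5) forces p5 = True.
Unit clause (¬p1) forces p1 = False.
But (p1) is also a unit clause — contradiction.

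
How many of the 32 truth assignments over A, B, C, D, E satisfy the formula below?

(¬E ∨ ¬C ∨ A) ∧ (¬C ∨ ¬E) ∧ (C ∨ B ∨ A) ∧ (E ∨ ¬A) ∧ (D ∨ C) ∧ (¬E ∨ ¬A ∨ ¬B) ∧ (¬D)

2

There are 2^5 = 32 truth assignments over (A, B, C, D, E).
Split on C. With C = True, the clauses containing C are satisfied and ¬C drops from the rest; 2 of the 2^4 = 16 assignments to the other variables satisfy what remains.
With C = False, by the same count on the reduced clause set, 0 assignments work.
(One model: A=F, B=F, C=T, D=F, E=F.)
Total: 2 + 0 = 2.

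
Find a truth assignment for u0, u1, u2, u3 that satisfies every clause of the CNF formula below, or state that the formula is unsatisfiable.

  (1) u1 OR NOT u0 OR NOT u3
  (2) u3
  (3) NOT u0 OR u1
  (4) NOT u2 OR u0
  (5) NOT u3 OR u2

u0: true, u1: true, u2: true, u3: true

The clause (u3) is unit, so u3 = true.
The clause (u2) is unit, so u2 = true.
The clause (u0) is unit, so u0 = true.
The clause (u1) is unit, so u1 = true.
All clauses are satisfied.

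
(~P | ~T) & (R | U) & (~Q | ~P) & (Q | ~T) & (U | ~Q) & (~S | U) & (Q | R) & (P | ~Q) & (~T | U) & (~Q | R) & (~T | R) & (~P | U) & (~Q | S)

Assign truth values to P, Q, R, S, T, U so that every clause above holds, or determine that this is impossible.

P=0,  Q=0,  R=1,  S=0,  T=0,  U=1

Case P = 0:
(~Q) alone gives Q = 0.
(~T) alone gives T = 0.
(R) alone gives R = 1.
Case S = 0:
All clauses hold; U can take either value.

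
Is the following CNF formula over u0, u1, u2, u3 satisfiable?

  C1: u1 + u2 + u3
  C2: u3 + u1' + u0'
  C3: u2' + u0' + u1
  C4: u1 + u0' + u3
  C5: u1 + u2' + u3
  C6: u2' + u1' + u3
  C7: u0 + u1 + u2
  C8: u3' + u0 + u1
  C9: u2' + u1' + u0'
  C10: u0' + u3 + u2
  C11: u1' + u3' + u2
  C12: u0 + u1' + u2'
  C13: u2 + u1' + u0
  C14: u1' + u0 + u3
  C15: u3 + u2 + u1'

Yes

Branch on u1: set u1 = 0.
Branch on u2: set u2 = 0.
Unit clause (u3) forces u3 = 1.
Unit clause (u0) forces u0 = 1.
This assignment satisfies each clause.
A satisfying assignment: u0=1; u1=0; u2=0; u3=1.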